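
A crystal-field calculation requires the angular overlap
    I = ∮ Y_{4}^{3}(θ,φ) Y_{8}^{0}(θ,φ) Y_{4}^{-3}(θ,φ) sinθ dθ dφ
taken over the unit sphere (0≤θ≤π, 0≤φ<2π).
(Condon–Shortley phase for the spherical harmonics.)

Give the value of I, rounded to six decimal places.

m-sum 0 ✓  L=16 even ✓  4≤4≤12 ✓
Π(2lᵢ+1) = 9×17×9 = 1377
triangle coeff Δ(4,8,4) = 1/218790
Σ_t [4,4]: t=4:+1/331776 = 1/331776
(3j)²=490/21879 [(4 8 4; 0 0 0)], sign=+1
Σ_t [1,1]: t=1:−1/25401600 = -1/25401600
(3j)²=32/109395 [(4 8 4; 3 0 -3)], sign=+1
⇒ 4πI² = 3136/347633
I = (+1)√(3136/347633/(4π)) = 0.02679308

0.026793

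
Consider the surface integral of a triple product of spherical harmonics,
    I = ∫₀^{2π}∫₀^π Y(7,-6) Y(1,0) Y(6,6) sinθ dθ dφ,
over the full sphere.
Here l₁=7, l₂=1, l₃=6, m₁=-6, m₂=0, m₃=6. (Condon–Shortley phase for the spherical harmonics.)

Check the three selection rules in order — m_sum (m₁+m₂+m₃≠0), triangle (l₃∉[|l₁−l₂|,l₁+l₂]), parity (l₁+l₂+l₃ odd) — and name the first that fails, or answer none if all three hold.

none

Σmᵢ = 0  ✓
l₃∈[|l₁−l₂|,l₁+l₂]=[6,8], have l₃=6  ✓
Σlᵢ = 14 ⇒ even  ✓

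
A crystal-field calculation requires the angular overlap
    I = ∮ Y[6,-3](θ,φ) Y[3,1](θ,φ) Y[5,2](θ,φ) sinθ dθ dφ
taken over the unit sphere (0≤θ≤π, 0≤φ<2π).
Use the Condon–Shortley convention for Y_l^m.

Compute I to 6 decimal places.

m-sum 0 ✓  L=14 even ✓  3≤5≤9 ✓
Π(2lᵢ+1) = 13×7×11 = 1001
triangle coeff Δ(6,3,5) = 1/675675
Σ_t [1,3]: t=1:−1/8640 t=2:+1/2304 t=3:−1/8640 = 7/34560
(3j)²=7/429 [(6 3 5; 0 0 0)], sign=-1
Σ_t [2,4]: t=2:+1/40320 t=3:−1/8640 t=4:+1/34560 = -1/16128
(3j)²=18/1001 [(6 3 5; -3 1 2)], sign=+1
⇒ 4πI² = 42/143
I = (-1)√(42/143/(4π)) = -0.15288036

-0.152880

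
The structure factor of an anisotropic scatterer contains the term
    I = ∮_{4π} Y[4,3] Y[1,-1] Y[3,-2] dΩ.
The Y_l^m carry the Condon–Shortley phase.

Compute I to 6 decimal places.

-0.282095

m-sum 0 ✓  L=8 even ✓  3≤3≤5 ✓
Π(2lᵢ+1) = 9×3×7 = 189
triangle coeff Δ(4,1,3) = 1/252
Σ_t [1,1]: t=1:−1/36 = -1/36
(3j)²=4/63 [(4 1 3; 0 0 0)], sign=+1
Σ_t [0,0]: t=0:+1/240 = 1/240
(3j)²=1/12 [(4 1 3; 3 -1 -2)], sign=-1
⇒ 4πI² = 1/1
I = (-1)√(1/1/(4π)) = -0.28209479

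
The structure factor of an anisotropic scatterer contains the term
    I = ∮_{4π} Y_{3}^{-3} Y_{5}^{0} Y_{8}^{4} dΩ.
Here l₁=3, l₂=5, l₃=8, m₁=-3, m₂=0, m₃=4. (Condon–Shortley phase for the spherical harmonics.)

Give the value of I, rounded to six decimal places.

0.000000

Σmᵢ = 1 ≠ 0, so the φ-integral vanishes; I = 0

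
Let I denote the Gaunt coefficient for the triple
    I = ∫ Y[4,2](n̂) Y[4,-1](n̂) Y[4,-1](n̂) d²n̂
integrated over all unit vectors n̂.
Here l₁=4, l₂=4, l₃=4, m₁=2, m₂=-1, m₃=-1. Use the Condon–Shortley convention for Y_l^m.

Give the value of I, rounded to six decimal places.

m-sum 0 ✓  L=12 even ✓  0≤4≤8 ✓
Π(2lᵢ+1) = 9×9×9 = 729
triangle coeff Δ(4,4,4) = 1/450450
Σ_t [0,4]: t=0:+1/13824 t=1:−1/216 t=2:+1/64 t=3:−1/216 t=4:+1/13824 = 5/768
(3j)²=18/1001 [(4 4 4; 0 0 0)], sign=+1
Σ_t [0,2]: t=0:+1/576 t=1:−1/144 t=2:+1/576 = -1/288
(3j)²=20/1001 [(4 4 4; 2 -1 -1)], sign=+1
⇒ 4πI² = 262440/1002001
I = (+1)√(262440/1002001/(4π)) = 0.14436968

0.144370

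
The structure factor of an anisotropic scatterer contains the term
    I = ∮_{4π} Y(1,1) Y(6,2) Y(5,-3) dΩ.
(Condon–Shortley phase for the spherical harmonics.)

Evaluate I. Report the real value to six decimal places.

Rules hold: Σm=0, L=12 even, 5≤5≤7.
N = 3·13·11 = 429
Δ = 2!·0!·10!/13! = 1/858
Racah Σ t=1..1: t=1:−1/14400 = -1/14400
⇒ 3j(1 6 5; 0 0 0)² = 6/143, sgn +1
Racah Σ t=0..0: t=0:+1/161280 = 1/161280
⇒ 3j(1 6 5; 1 2 -3)² = 1/143, sgn +1
4πI² = N·(3j₀)²·(3jₘ)² = 18/143
I = +1·√(0.125874/4π) = 0.10008369

0.100084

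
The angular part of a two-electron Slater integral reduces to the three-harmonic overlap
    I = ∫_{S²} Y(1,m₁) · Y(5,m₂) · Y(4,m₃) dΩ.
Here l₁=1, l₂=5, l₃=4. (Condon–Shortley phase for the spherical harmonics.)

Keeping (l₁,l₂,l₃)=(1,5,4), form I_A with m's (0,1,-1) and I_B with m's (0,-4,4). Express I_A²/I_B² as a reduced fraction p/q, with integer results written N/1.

8/3

l's match ⇒ only the (l;m) 3-j factors differ between A and B.
A: triangle coeff Δ(1,5,4) = 1/495; Σ_t [1,1]: t=1:−1/720 = -1/720; (3j)²=8/165 [(1 5 4; 0 1 -1)], sign=+1
B: triangle coeff Δ(1,5,4) = 1/495; Σ_t [1,1]: t=1:−1/40320 = -1/40320; (3j)²=1/55 [(1 5 4; 0 -4 4)], sign=-1
I_A²/I_B² = (8/165)/(1/55) = 8/3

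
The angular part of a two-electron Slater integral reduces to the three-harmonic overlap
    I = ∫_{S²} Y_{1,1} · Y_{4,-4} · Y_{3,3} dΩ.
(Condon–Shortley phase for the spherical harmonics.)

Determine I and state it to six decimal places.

0.325735

m-sum 0 ✓  L=8 even ✓  3≤3≤5 ✓
Π(2lᵢ+1) = 3×9×7 = 189
triangle coeff Δ(1,4,3) = 1/252
Σ_t [1,1]: t=1:−1/36 = -1/36
(3j)²=4/63 [(1 4 3; 0 0 0)], sign=+1
Σ_t [0,0]: t=0:+1/1440 = 1/1440
(3j)²=1/9 [(1 4 3; 1 -4 3)], sign=+1
⇒ 4πI² = 4/3
I = (+1)√(4/3/(4π)) = 0.32573501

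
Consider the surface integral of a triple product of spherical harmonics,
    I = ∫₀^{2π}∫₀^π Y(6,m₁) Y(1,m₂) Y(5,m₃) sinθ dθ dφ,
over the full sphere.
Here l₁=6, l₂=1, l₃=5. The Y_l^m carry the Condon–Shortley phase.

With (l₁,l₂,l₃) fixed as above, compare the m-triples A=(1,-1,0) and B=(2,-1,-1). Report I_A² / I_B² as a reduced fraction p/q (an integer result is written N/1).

Same 6,1,5: normalisation and zero-m 3j drop out of the ratio.
A: Δ: 2! 10! 0! / 13! → 1/858; sum: t=0:+1/28800 = 1/28800; 3j²(6 1 5; 1 -1 0) = Δ·Π!·Σ² = 7/286  (sign -1)
B: Δ: 2! 10! 0! / 13! → 1/858; sum: t=0:+1/34560 = 1/34560; 3j²(6 1 5; 2 -1 -1) = Δ·Π!·Σ² = 14/429  (sign +1)
I_A²/I_B² = (7/286)/(14/429) = 3/4

3/4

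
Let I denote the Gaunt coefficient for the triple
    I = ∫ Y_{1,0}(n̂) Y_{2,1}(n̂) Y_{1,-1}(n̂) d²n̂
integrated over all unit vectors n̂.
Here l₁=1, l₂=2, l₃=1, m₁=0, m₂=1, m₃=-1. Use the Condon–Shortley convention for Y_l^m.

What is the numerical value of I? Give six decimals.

-0.218510

Rules hold: Σm=0, L=4 even, 1≤1≤3.
N = 3·5·3 = 45
Δ = 2!·0!·2!/5! = 1/30
Racah Σ t=1..1: t=1:−1/1 = -1/1
⇒ 3j(1 2 1; 0 0 0)² = 2/15, sgn +1
Racah Σ t=1..1: t=1:−1/2 = -1/2
⇒ 3j(1 2 1; 0 1 -1)² = 1/10, sgn -1
4πI² = N·(3j₀)²·(3jₘ)² = 3/5
I = -1·√(0.6/4π) = -0.21850969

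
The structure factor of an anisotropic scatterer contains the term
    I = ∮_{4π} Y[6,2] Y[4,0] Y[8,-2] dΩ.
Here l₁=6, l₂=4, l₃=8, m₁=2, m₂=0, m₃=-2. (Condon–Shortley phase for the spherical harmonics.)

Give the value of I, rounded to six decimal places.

m-sum 0 ✓  L=18 even ✓  2≤8≤10 ✓
Π(2lᵢ+1) = 13×9×17 = 1989
triangle coeff Δ(6,4,8) = 1/23279256
Σ_t [0,2]: t=0:+1/1658880 t=1:−1/518400 t=2:+1/1658880 = -1/1382400
(3j)²=504/46189 [(6 4 8; 0 0 0)], sign=-1
Σ_t [0,2]: t=0:+1/1658880 t=1:−1/1088640 t=2:+1/7741440 = -13/69672960
(3j)²=325/149226 [(6 4 8; 2 0 -2)], sign=-1
⇒ 4πI² = 35100/742577
I = (+1)√(35100/742577/(4π)) = 0.06133069

0.061331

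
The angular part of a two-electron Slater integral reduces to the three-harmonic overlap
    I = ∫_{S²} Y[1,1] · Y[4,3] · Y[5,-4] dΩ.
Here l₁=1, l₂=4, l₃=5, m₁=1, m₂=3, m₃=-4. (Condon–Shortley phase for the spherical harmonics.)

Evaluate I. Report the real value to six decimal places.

0.294638

Rules hold: Σm=0, L=10 even, 3≤5≤5.
N = 3·9·11 = 297
Δ = 0!·2!·8!/11! = 1/495
Racah Σ t=0..0: t=0:+1/576 = 1/576
⇒ 3j(1 4 5; 0 0 0)² = 5/99, sgn -1
Racah Σ t=0..0: t=0:+1/10080 = 1/10080
⇒ 3j(1 4 5; 1 3 -4)² = 4/55, sgn -1
4πI² = N·(3j₀)²·(3jₘ)² = 12/11
I = +1·√(1.09091/4π) = 0.29463840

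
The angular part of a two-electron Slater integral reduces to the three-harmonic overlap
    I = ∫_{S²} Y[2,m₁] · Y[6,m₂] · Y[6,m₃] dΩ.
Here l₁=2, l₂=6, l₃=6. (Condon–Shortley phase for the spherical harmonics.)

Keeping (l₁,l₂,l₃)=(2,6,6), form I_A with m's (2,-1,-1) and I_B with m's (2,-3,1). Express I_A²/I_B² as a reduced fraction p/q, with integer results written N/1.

49/40

l's match ⇒ only the (l;m) 3-j factors differ between A and B.
A: triangle coeff Δ(2,6,6) = 1/90090; Σ_t [0,0]: t=0:+1/57600 = 1/57600; (3j)²=21/715 [(2 6 6; 2 -1 -1)], sign=-1
B: triangle coeff Δ(2,6,6) = 1/90090; Σ_t [0,0]: t=0:+1/120960 = 1/120960; (3j)²=24/1001 [(2 6 6; 2 -3 1)], sign=-1
I_A²/I_B² = (21/715)/(24/1001) = 49/40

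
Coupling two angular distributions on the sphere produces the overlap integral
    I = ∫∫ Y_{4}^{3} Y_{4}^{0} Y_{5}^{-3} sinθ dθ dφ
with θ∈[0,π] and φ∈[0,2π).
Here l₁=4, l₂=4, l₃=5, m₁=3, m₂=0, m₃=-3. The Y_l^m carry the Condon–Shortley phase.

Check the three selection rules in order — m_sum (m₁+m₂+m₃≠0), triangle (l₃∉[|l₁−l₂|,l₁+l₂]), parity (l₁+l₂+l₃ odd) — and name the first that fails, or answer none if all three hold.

parity

m₁+m₂+m₃ = 3 + 0 − 3 = 0  ✓
triangle: |4−4|=0 ≤ l₃=5 ≤ 4+4=8  ✓
parity: l₁+l₂+l₃ = 13 is odd  ✗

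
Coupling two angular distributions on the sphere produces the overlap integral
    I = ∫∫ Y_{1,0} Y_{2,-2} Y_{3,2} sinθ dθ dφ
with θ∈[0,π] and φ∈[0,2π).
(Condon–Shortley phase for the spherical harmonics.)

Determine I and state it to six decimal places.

0.184674

m-sum 0 ✓  L=6 even ✓  1≤3≤3 ✓
Π(2lᵢ+1) = 3×5×7 = 105
triangle coeff Δ(1,2,3) = 1/105
Σ_t [0,0]: t=0:+1/4 = 1/4
(3j)²=3/35 [(1 2 3; 0 0 0)], sign=-1
Σ_t [0,0]: t=0:+1/24 = 1/24
(3j)²=1/21 [(1 2 3; 0 -2 2)], sign=-1
⇒ 4πI² = 3/7
I = (+1)√(3/7/(4π)) = 0.18467439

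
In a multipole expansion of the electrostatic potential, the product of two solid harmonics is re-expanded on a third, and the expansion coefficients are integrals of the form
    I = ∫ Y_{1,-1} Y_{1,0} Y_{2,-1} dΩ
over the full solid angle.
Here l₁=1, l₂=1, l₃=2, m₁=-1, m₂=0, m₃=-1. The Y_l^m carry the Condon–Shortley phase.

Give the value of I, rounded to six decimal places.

m-sum = -1 + 0 − 1 = -2 ≠ 0 ⇒ I = 0

0.000000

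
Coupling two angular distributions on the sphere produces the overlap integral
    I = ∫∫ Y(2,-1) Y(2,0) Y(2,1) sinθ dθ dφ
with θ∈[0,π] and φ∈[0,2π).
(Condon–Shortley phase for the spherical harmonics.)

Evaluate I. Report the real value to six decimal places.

-0.090112

Rules hold: Σm=0, L=6 even, 0≤2≤4.
N = 5·5·5 = 125
Δ = 2!·2!·2!/7! = 1/630
Racah Σ t=0..2: t=0:+1/8 t=1:−1/1 t=2:+1/8 = -3/4
⇒ 3j(2 2 2; 0 0 0)² = 2/35, sgn -1
Racah Σ t=1..2: t=1:−1/2 t=2:+1/4 = -1/4
⇒ 3j(2 2 2; -1 0 1)² = 1/70, sgn +1
4πI² = N·(3j₀)²·(3jₘ)² = 5/49
I = -1·√(0.102041/4π) = -0.09011188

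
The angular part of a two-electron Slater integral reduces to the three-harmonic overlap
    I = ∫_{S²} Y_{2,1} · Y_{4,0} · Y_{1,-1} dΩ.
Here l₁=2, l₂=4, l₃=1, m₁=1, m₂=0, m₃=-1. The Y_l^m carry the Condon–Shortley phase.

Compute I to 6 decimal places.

triangle: need 2≤l₃≤6, have 1; I=0

0.000000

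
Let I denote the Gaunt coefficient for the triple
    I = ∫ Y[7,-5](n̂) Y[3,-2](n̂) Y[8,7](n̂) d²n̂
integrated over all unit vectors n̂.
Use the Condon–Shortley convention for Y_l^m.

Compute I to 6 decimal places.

Rules hold: Σm=0, L=18 even, 4≤8≤10.
N = 15·7·17 = 1785
Δ = 2!·12!·4!/19! = 1/5290740
Racah Σ t=0..2: t=0:+1/7257600 t=1:−1/2073600 t=2:+1/7257600 = -1/4838400
⇒ 3j(7 3 8; 0 0 0)² = 252/20995, sgn -1
Racah Σ t=0..1: t=0:+1/5748019200 t=1:−1/958003200 = -1/1149603840
⇒ 3j(7 3 8; -5 -2 7)² = 125/5814, sgn +1
4πI² = N·(3j₀)²·(3jₘ)² = 36750/79781
I = -1·√(0.460636/4π) = -0.19145821

-0.191458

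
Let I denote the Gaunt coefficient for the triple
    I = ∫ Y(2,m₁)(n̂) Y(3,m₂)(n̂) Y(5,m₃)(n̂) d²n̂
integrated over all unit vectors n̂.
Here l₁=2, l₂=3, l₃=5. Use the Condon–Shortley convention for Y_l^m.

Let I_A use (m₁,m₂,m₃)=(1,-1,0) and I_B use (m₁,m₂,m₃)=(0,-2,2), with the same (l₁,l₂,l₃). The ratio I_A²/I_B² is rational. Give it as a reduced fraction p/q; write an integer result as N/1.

50/63

Same 2,3,5: normalisation and zero-m 3j drop out of the ratio.
A: Δ: 0! 4! 6! / 11! → 1/2310; sum: t=0:+1/288 = 1/288; 3j²(2 3 5; 1 -1 0) = Δ·Π!·Σ² = 5/231  (sign -1)
B: Δ: 0! 4! 6! / 11! → 1/2310; sum: t=0:+1/480 = 1/480; 3j²(2 3 5; 0 -2 2) = Δ·Π!·Σ² = 3/110  (sign -1)
I_A²/I_B² = (5/231)/(3/110) = 50/63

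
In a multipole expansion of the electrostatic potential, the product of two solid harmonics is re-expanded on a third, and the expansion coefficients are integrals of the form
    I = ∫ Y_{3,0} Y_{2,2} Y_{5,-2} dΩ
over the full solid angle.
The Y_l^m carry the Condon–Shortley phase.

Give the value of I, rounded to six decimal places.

0.141758

Rules hold: Σm=0, L=10 even, 1≤5≤5.
N = 7·5·11 = 385
Δ = 0!·6!·4!/11! = 1/2310
Racah Σ t=0..0: t=0:+1/144 = 1/144
⇒ 3j(3 2 5; 0 0 0)² = 10/231, sgn -1
Racah Σ t=0..0: t=0:+1/864 = 1/864
⇒ 3j(3 2 5; 0 2 -2)² = 1/66, sgn -1
4πI² = N·(3j₀)²·(3jₘ)² = 25/99
I = +1·√(0.252525/4π) = 0.14175797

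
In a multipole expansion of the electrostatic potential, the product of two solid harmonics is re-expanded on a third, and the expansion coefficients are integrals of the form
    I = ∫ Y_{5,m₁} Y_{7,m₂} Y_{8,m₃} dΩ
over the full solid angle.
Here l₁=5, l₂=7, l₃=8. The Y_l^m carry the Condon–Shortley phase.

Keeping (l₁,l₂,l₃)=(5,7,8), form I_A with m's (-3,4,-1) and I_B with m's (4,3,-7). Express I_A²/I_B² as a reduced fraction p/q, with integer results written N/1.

Same 5,7,8: normalisation and zero-m 3j drop out of the ratio.
A: Δ: 4! 6! 10! / 21! → 1/814773960; sum: t=2:+1/1045094400 t=3:−1/58060800 t=4:+1/34836480 = 13/1045094400; 3j²(5 7 8; -3 4 -1) = Δ·Π!·Σ² = 13/1938  (sign -1)
B: Δ: 4! 6! 10! / 21! → 1/814773960; sum: t=0:+1/10450944000 t=1:−1/1567641600 = -17/31352832000; 3j²(5 7 8; 4 3 -7) = Δ·Π!·Σ² = 17/1140  (sign +1)
I_A²/I_B² = (13/1938)/(17/1140) = 130/289

130/289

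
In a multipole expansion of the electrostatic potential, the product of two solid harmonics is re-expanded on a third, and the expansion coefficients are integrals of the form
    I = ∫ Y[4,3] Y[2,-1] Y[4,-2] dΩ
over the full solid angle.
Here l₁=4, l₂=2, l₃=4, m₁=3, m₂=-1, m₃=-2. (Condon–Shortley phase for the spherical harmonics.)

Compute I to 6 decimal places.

Rules hold: Σm=0, L=10 even, 2≤4≤6.
N = 9·5·9 = 405
Δ = 2!·6!·2!/11! = 1/13860
Racah Σ t=0..2: t=0:+1/192 t=1:−1/36 t=2:+1/192 = -5/288
⇒ 3j(4 2 4; 0 0 0)² = 20/693, sgn -1
Racah Σ t=0..1: t=0:+1/240 t=1:−1/1440 = 1/288
⇒ 3j(4 2 4; 3 -1 -2)² = 5/132, sgn +1
4πI² = N·(3j₀)²·(3jₘ)² = 375/847
I = -1·√(0.442739/4π) = -0.18770204

-0.187702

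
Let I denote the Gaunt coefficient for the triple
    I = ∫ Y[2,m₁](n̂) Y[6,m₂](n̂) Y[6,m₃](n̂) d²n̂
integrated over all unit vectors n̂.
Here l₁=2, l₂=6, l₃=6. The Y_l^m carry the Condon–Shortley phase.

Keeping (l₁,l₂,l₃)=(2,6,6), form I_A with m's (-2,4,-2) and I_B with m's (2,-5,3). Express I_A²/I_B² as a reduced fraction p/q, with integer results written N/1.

l's match ⇒ only the (l;m) 3-j factors differ between A and B.
A: triangle coeff Δ(2,6,6) = 1/90090; Σ_t [2,2]: t=2:+1/322560 = 1/322560; (3j)²=18/1001 [(2 6 6; -2 4 -2)], sign=+1
B: triangle coeff Δ(2,6,6) = 1/90090; Σ_t [0,0]: t=0:+1/1451520 = 1/1451520; (3j)²=1/91 [(2 6 6; 2 -5 3)], sign=-1
I_A²/I_B² = (18/1001)/(1/91) = 18/11

18/11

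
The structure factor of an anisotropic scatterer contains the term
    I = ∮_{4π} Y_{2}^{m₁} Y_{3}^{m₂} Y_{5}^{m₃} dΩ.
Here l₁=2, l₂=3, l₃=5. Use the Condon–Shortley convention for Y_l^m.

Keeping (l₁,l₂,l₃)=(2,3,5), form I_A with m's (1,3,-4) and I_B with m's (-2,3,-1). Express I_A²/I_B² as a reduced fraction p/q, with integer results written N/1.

84/1

Same 2,3,5: normalisation and zero-m 3j drop out of the ratio.
A: Δ: 0! 4! 6! / 11! → 1/2310; sum: t=0:+1/4320 = 1/4320; 3j²(2 3 5; 1 3 -4) = Δ·Π!·Σ² = 2/55  (sign -1)
B: Δ: 0! 4! 6! / 11! → 1/2310; sum: t=0:+1/17280 = 1/17280; 3j²(2 3 5; -2 3 -1) = Δ·Π!·Σ² = 1/2310  (sign +1)
I_A²/I_B² = (2/55)/(1/2310) = 84/1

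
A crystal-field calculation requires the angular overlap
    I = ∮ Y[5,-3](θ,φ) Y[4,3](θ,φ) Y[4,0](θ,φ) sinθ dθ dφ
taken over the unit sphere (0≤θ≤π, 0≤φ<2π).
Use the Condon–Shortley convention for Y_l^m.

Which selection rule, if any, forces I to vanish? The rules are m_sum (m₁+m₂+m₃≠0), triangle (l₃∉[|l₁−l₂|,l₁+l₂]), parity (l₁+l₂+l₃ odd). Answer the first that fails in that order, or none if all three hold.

Σmᵢ = 0  ✓
l₃∈[|l₁−l₂|,l₁+l₂]=[1,9], have l₃=4  ✓
Σlᵢ = 13 ⇒ odd  ✗

parity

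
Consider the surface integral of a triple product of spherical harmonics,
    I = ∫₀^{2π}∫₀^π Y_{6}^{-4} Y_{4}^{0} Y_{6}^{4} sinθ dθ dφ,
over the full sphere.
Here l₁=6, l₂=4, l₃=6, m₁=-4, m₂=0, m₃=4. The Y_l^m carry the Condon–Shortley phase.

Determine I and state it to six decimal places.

Checks pass: Σm=0; 16 even; l₃=6∈[2,10].
(2·6+1)(2·4+1)(2·6+1) = 1521
Δ: 4! 8! 4! / 17! → 1/15315300
sum: t=0:+1/829440 t=1:−1/25920 t=2:+1/9216 t=3:−1/25920 t=4:+1/829440 = 7/207360
3j²(6 4 6; 0 0 0) = Δ·Π!·Σ² = 28/2431  (sign +1)
sum: t=2:+1/645120 t=3:−1/181440 t=4:+1/829440 = -1/362880
3j²(6 4 6; -4 0 4) = Δ·Π!·Σ² = 256/17017  (sign -1)
combine: 4πI² = 1521·28/2431·256/17017 = 9216/34969
take √, sign -1: I = -0.14481872

-0.144819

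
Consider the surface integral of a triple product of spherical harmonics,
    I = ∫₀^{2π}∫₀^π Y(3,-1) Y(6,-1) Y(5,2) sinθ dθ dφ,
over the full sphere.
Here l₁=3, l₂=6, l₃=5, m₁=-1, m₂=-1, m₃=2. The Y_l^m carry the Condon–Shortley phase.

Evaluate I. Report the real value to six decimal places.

0.080575

m-sum 0 ✓  L=14 even ✓  3≤5≤9 ✓
Π(2lᵢ+1) = 7×13×11 = 1001
triangle coeff Δ(3,6,5) = 1/675675
Σ_t [1,3]: t=1:−1/8640 t=2:+1/2304 t=3:−1/8640 = 7/34560
(3j)²=7/429 [(3 6 5; 0 0 0)], sign=-1
Σ_t [2,4]: t=2:+1/5760 t=3:−1/8640 t=4:+1/241920 = 1/16128
(3j)²=5/1001 [(3 6 5; -1 -1 2)], sign=-1
⇒ 4πI² = 35/429
I = (+1)√(35/429/(4π)) = 0.08057502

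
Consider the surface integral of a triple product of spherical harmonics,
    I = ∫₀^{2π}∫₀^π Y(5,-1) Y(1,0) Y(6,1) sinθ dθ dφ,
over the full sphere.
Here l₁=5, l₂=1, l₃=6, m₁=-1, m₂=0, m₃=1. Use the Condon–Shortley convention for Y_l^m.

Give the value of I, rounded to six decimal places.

-0.241725

Checks pass: Σm=0; 12 even; l₃=6∈[4,6].
(2·5+1)(2·1+1)(2·6+1) = 429
Δ: 0! 10! 2! / 13! → 1/858
sum: t=0:+1/14400 = 1/14400
3j²(5 1 6; 0 0 0) = Δ·Π!·Σ² = 6/143  (sign +1)
sum: t=0:+1/17280 = 1/17280
3j²(5 1 6; -1 0 1) = Δ·Π!·Σ² = 35/858  (sign -1)
combine: 4πI² = 429·6/143·35/858 = 105/143
take √, sign -1: I = -0.24172507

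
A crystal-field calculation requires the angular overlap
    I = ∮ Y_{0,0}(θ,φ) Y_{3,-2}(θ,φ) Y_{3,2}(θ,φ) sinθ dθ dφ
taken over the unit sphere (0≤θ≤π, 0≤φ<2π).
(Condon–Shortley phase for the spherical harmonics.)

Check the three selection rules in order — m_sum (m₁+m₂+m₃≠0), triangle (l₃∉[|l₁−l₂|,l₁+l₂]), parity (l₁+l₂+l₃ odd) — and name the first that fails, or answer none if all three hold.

none

Σmᵢ = 0  ✓
l₃∈[|l₁−l₂|,l₁+l₂]=[3,3], have l₃=3  ✓
Σlᵢ = 6 ⇒ even  ✓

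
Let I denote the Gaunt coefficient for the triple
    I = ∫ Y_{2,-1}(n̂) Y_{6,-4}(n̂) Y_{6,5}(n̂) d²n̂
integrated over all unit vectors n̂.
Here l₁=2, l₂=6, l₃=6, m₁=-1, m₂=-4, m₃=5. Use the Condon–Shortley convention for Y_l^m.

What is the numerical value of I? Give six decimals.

-0.197649

m-sum 0 ✓  L=14 even ✓  4≤6≤8 ✓
Π(2lᵢ+1) = 5×13×13 = 845
triangle coeff Δ(2,6,6) = 1/90090
Σ_t [0,2]: t=0:+1/69120 t=1:−1/14400 t=2:+1/69120 = -7/172800
(3j)²=14/715 [(2 6 6; 0 0 0)], sign=-1
Σ_t [1,2]: t=1:−1/725760 t=2:+1/7257600 = -1/806400
(3j)²=27/910 [(2 6 6; -1 -4 5)], sign=+1
⇒ 4πI² = 27/55
I = (-1)√(27/55/(4π)) = -0.19764945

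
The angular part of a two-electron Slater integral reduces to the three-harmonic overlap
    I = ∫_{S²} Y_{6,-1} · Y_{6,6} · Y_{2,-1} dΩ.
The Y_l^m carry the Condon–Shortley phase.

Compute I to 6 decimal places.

-1 + 6 − 1 = 4 ≠ 0: azimuthal integral kills it; I = 0

0.000000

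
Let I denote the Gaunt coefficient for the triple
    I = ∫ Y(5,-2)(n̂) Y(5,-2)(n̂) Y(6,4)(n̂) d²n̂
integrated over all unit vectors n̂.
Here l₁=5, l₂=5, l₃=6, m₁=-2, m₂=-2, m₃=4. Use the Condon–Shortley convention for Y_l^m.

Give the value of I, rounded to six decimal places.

m-sum 0 ✓  L=16 even ✓  0≤6≤10 ✓
Π(2lᵢ+1) = 11×11×13 = 1573
triangle coeff Δ(5,5,6) = 1/28588560
Σ_t [0,4]: t=0:+1/345600 t=1:−1/13824 t=2:+1/5184 t=3:−1/13824 t=4:+1/345600 = 7/129600
(3j)²=80/7293 [(5 5 6; 0 0 0)], sign=+1
Σ_t [1,3]: t=1:−1/207360 t=2:+1/57600 t=3:−1/207360 = 1/129600
(3j)²=168/12155 [(5 5 6; -2 -2 4)], sign=+1
⇒ 4πI² = 896/3757
I = (+1)√(896/3757/(4π)) = 0.13776169

0.137762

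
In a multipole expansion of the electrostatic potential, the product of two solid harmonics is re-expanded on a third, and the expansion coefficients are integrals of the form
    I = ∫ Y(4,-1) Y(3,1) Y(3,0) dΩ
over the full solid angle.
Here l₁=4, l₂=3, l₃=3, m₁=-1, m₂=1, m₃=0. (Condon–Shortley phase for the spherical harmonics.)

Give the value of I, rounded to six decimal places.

-0.099323

Checks pass: Σm=0; 10 even; l₃=3∈[1,7].
(2·4+1)(2·3+1)(2·3+1) = 441
Δ: 4! 4! 2! / 11! → 1/34650
sum: t=1:−1/72 t=2:+1/16 t=3:−1/72 = 5/144
3j²(4 3 3; 0 0 0) = Δ·Π!·Σ² = 2/77  (sign -1)
sum: t=2:+1/48 t=3:−1/24 t=4:+1/288 = -5/288
3j²(4 3 3; -1 1 0) = Δ·Π!·Σ² = 5/462  (sign +1)
combine: 4πI² = 441·2/77·5/462 = 15/121
take √, sign -1: I = -0.09932258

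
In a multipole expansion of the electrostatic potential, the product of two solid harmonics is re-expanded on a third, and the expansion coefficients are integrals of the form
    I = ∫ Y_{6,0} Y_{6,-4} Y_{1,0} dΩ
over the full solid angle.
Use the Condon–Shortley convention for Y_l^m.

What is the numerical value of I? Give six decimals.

0 − 4 + 0 = -4 ≠ 0: azimuthal integral kills it; I = 0

0.000000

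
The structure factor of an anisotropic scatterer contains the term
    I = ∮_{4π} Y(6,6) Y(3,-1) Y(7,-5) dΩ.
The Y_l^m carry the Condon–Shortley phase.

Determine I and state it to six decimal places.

0.138620

Checks pass: Σm=0; 16 even; l₃=7∈[3,9].
(2·6+1)(2·3+1)(2·7+1) = 1365
Δ: 2! 10! 4! / 17! → 1/2042040
sum: t=0:+1/207360 t=1:−1/57600 t=2:+1/207360 = -1/129600
3j²(6 3 7; 0 0 0) = Δ·Π!·Σ² = 168/12155  (sign +1)
sum: t=0:+1/29030400 = 1/29030400
3j²(6 3 7; 6 -1 -5) = Δ·Π!·Σ² = 99/7735  (sign +1)
combine: 4πI² = 1365·168/12155·99/7735 = 4536/18785
take √, sign +1: I = 0.13862003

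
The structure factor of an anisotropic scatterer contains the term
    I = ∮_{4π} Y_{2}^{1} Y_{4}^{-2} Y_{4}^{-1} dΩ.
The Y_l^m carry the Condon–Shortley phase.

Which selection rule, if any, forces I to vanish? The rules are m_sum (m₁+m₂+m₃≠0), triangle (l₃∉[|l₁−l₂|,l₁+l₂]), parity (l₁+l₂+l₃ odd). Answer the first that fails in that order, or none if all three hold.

m_sum

azimuthal sum: 1 − 2 − 1 = -2  ✗
2 ≤ 4 ≤ 6 (triangle on l)
L = 2 + 4 + 4 = 10 (even)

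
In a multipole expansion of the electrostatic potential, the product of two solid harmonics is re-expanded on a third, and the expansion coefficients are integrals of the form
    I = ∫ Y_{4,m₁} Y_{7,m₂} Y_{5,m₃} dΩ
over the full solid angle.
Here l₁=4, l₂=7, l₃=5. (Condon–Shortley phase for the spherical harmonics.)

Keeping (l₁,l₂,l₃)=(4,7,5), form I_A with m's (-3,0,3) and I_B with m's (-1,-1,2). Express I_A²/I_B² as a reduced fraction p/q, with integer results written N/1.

Shared (l₁,l₂,l₃)=(4,7,5): N and (l;000)² cancel in I_A²/I_B².
A: Δ = 6!·2!·8!/17! = 1/6126120; Racah Σ t=5..6: t=5:−1/345600 t=6:+1/3628800 = -19/7257600; ⇒ 3j(4 7 5; -3 0 3)² = 2527/218790, sgn -1
B: Δ = 6!·2!·8!/17! = 1/6126120; Racah Σ t=3..5: t=3:−1/51840 t=4:+1/69120 t=5:−1/1209600 = -41/7257600; ⇒ 3j(4 7 5; -1 -1 2)² = 1681/510510, sgn +1
I_A²/I_B² = (2527/218790)/(1681/510510) = 17689/5043

17689/5043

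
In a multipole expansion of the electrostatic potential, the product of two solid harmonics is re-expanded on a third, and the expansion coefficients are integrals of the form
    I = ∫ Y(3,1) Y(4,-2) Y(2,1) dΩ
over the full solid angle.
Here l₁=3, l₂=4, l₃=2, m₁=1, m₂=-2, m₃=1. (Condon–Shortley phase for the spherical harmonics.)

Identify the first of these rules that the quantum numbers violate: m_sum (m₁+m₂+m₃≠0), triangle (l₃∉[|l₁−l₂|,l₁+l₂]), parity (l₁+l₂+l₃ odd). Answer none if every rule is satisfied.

Σmᵢ = 0  ✓
l₃∈[|l₁−l₂|,l₁+l₂]=[1,7], have l₃=2  ✓
Σlᵢ = 9 ⇒ odd  ✗

parity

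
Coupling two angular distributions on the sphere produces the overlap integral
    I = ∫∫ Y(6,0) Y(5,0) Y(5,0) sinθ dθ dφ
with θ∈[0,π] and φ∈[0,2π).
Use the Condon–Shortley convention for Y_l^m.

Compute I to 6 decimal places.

0.122728

m-sum 0 ✓  L=16 even ✓  1≤5≤11 ✓
Π(2lᵢ+1) = 13×11×11 = 1573
triangle coeff Δ(6,5,5) = 1/28588560
Σ_t [1,5]: t=1:−1/345600 t=2:+1/13824 t=3:−1/5184 t=4:+1/13824 t=5:−1/345600 = -7/129600
(3j)²=80/7293 [(6 5 5; 0 0 0)], sign=+1
(m-triple is (0,0,0) — same symbol as above.)
⇒ 4πI² = 6400/33813
I = (+1)√(6400/33813/(4π)) = 0.12272787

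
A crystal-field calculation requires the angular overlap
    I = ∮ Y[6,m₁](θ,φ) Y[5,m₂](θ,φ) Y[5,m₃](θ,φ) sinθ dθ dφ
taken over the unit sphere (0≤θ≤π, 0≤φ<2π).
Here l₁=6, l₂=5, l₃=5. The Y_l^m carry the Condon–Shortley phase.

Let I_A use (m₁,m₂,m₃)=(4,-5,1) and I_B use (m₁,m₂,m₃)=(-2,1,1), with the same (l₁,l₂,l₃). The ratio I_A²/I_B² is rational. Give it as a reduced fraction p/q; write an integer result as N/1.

Shared (l₁,l₂,l₃)=(6,5,5): N and (l;000)² cancel in I_A²/I_B².
A: Δ = 6!·6!·4!/17! = 1/28588560; Racah Σ t=0..0: t=0:+1/829440 = 1/829440; ⇒ 3j(6 5 5; 4 -5 1)² = 225/9724, sgn +1
B: Δ = 6!·6!·4!/17! = 1/28588560; Racah Σ t=2..6: t=2:+1/829440 t=3:−1/25920 t=4:+1/9216 t=5:−1/25920 t=6:+1/829440 = 7/207360; ⇒ 3j(6 5 5; -2 1 1)² = 28/2431, sgn +1
I_A²/I_B² = (225/9724)/(28/2431) = 225/112

225/112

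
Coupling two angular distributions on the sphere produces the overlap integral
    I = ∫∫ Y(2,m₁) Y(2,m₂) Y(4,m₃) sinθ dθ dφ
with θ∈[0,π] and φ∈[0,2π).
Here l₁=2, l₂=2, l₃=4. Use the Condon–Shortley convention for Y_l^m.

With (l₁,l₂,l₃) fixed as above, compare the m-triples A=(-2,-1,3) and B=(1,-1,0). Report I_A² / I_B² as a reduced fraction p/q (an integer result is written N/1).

Shared (l₁,l₂,l₃)=(2,2,4): N and (l;000)² cancel in I_A²/I_B².
A: Δ = 0!·4!·4!/9! = 1/630; Racah Σ t=0..0: t=0:+1/144 = 1/144; ⇒ 3j(2 2 4; -2 -1 3)² = 1/18, sgn -1
B: Δ = 0!·4!·4!/9! = 1/630; Racah Σ t=0..0: t=0:+1/36 = 1/36; ⇒ 3j(2 2 4; 1 -1 0)² = 8/315, sgn +1
I_A²/I_B² = (1/18)/(8/315) = 35/16

35/16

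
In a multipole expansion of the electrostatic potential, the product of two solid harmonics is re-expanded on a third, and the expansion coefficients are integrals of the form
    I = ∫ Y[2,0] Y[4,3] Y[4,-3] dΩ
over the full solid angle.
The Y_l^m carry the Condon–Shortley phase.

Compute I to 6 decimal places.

Checks pass: Σm=0; 10 even; l₃=4∈[2,6].
(2·2+1)(2·4+1)(2·4+1) = 405
Δ: 2! 2! 6! / 11! → 1/13860
sum: t=0:+1/192 t=1:−1/36 t=2:+1/192 = -5/288
3j²(2 4 4; 0 0 0) = Δ·Π!·Σ² = 20/693  (sign -1)
sum: t=1:−1/720 t=2:+1/480 = 1/1440
3j²(2 4 4; 0 3 -3) = Δ·Π!·Σ² = 7/1980  (sign -1)
combine: 4πI² = 405·20/693·7/1980 = 5/121
take √, sign +1: I = 0.05734392

0.057344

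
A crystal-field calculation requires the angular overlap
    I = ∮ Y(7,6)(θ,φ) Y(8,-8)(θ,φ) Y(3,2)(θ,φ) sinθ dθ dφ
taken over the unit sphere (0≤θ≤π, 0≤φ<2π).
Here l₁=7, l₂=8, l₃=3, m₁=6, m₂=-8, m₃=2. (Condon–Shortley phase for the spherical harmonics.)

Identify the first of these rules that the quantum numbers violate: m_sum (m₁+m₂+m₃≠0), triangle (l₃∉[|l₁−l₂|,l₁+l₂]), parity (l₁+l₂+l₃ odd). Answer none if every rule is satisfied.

Σmᵢ = 0  ✓
l₃∈[|l₁−l₂|,l₁+l₂]=[1,15], have l₃=3  ✓
Σlᵢ = 18 ⇒ even  ✓

none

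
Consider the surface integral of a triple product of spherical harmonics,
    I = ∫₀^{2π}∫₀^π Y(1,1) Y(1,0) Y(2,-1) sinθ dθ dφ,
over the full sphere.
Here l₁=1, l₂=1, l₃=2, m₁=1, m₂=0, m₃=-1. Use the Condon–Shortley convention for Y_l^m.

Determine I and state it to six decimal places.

Rules hold: Σm=0, L=4 even, 0≤2≤2.
N = 3·3·5 = 45
Δ = 0!·2!·2!/5! = 1/30
Racah Σ t=0..0: t=0:+1/1 = 1/1
⇒ 3j(1 1 2; 0 0 0)² = 2/15, sgn +1
Racah Σ t=0..0: t=0:+1/2 = 1/2
⇒ 3j(1 1 2; 1 0 -1)² = 1/10, sgn -1
4πI² = N·(3j₀)²·(3jₘ)² = 3/5
I = -1·√(0.6/4π) = -0.21850969

-0.218510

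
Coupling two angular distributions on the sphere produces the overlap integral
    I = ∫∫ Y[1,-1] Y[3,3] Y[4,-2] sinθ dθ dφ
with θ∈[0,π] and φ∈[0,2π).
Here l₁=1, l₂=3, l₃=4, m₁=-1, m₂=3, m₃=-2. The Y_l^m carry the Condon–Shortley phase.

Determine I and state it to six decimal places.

m-sum 0 ✓  L=8 even ✓  2≤4≤4 ✓
Π(2lᵢ+1) = 3×7×9 = 189
triangle coeff Δ(1,3,4) = 1/252
Σ_t [0,0]: t=0:+1/36 = 1/36
(3j)²=4/63 [(1 3 4; 0 0 0)], sign=+1
Σ_t [0,0]: t=0:+1/1440 = 1/1440
(3j)²=1/252 [(1 3 4; -1 3 -2)], sign=+1
⇒ 4πI² = 1/21
I = (+1)√(1/21/(4π)) = 0.06155813

0.061558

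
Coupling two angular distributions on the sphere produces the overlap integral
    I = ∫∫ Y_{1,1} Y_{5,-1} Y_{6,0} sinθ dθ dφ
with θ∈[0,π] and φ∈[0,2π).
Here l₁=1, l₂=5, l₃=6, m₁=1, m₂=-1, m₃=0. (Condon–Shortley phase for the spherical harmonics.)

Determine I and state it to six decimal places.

m-sum 0 ✓  L=12 even ✓  4≤6≤6 ✓
Π(2lᵢ+1) = 3×11×13 = 429
triangle coeff Δ(1,5,6) = 1/858
Σ_t [0,0]: t=0:+1/14400 = 1/14400
(3j)²=6/143 [(1 5 6; 0 0 0)], sign=+1
Σ_t [0,0]: t=0:+1/34560 = 1/34560
(3j)²=5/286 [(1 5 6; 1 -1 0)], sign=+1
⇒ 4πI² = 45/143
I = (+1)√(45/143/(4π)) = 0.15824621

0.158246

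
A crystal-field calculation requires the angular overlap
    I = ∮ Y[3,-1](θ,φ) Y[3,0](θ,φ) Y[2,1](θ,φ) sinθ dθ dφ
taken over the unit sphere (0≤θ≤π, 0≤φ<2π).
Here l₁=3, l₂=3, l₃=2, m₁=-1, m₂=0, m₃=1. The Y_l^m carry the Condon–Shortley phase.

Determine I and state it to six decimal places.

Rules hold: Σm=0, L=8 even, 0≤2≤6.
N = 7·7·5 = 245
Δ = 4!·2!·2!/9! = 1/3780
Racah Σ t=1..3: t=1:−1/24 t=2:+1/4 t=3:−1/24 = 1/6
⇒ 3j(3 3 2; 0 0 0)² = 4/105, sgn +1
Racah Σ t=2..3: t=2:+1/8 t=3:−1/12 = 1/24
⇒ 3j(3 3 2; -1 0 1)² = 1/210, sgn -1
4πI² = N·(3j₀)²·(3jₘ)² = 2/45
I = -1·√(0.0444444/4π) = -0.05947080

-0.059471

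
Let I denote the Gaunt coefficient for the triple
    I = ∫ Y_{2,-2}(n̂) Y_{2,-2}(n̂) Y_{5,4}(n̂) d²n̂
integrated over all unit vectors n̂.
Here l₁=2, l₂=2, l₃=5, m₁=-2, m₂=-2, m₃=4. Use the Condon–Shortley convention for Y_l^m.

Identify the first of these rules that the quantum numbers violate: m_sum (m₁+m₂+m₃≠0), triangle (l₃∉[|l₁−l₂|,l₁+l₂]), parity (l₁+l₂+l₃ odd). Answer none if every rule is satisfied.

triangle

azimuthal sum: -2 − 2 + 4 = 0  ✓
0 ≤ 5 ≤ 4 (triangle on l)  ✗
L = 2 + 2 + 5 = 9 (odd)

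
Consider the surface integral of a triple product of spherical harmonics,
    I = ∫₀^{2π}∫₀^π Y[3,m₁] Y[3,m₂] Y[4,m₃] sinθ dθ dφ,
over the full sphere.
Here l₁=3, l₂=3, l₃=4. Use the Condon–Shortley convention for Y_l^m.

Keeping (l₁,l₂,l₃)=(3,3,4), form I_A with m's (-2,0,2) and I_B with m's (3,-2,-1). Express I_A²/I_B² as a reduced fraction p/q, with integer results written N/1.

1/10

Same 3,3,4: normalisation and zero-m 3j drop out of the ratio.
A: Δ: 2! 4! 4! / 11! → 1/34650; sum: t=1:−1/96 t=2:+1/72 = 1/288; 3j²(3 3 4; -2 0 2) = Δ·Π!·Σ² = 1/462  (sign +1)
B: Δ: 2! 4! 4! / 11! → 1/34650; sum: t=0:+1/288 = 1/288; 3j²(3 3 4; 3 -2 -1) = Δ·Π!·Σ² = 5/231  (sign -1)
I_A²/I_B² = (1/462)/(5/231) = 1/10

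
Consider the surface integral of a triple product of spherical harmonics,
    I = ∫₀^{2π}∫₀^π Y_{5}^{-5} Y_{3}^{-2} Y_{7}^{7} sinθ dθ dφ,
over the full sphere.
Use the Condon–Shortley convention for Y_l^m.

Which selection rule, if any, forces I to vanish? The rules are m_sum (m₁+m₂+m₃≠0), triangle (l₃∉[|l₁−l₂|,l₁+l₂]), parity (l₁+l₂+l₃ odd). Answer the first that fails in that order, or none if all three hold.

parity

m₁+m₂+m₃ = -5 − 2 + 7 = 0  ✓
triangle: |5−3|=2 ≤ l₃=7 ≤ 5+3=8  ✓
parity: l₁+l₂+l₃ = 15 is odd  ✗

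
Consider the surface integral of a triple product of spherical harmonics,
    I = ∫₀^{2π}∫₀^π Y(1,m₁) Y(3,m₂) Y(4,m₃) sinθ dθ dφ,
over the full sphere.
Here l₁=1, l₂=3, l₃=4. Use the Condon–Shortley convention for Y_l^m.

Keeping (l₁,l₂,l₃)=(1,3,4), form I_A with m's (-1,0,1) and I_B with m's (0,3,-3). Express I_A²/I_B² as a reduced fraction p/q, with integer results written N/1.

Shared (l₁,l₂,l₃)=(1,3,4): N and (l;000)² cancel in I_A²/I_B².
A: Δ = 0!·2!·6!/9! = 1/252; Racah Σ t=0..0: t=0:+1/72 = 1/72; ⇒ 3j(1 3 4; -1 0 1)² = 5/126, sgn -1
B: Δ = 0!·2!·6!/9! = 1/252; Racah Σ t=0..0: t=0:+1/720 = 1/720; ⇒ 3j(1 3 4; 0 3 -3)² = 1/36, sgn -1
I_A²/I_B² = (5/126)/(1/36) = 10/7

10/7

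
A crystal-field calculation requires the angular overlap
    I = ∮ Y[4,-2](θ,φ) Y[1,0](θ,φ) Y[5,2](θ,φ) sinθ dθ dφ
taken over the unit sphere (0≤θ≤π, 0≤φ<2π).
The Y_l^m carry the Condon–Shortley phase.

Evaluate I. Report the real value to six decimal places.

0.225034

Rules hold: Σm=0, L=10 even, 3≤5≤5.
N = 9·3·11 = 297
Δ = 0!·8!·2!/11! = 1/495
Racah Σ t=0..0: t=0:+1/576 = 1/576
⇒ 3j(4 1 5; 0 0 0)² = 5/99, sgn -1
Racah Σ t=0..0: t=0:+1/1440 = 1/1440
⇒ 3j(4 1 5; -2 0 2)² = 7/165, sgn -1
4πI² = N·(3j₀)²·(3jₘ)² = 7/11
I = +1·√(0.636364/4π) = 0.22503380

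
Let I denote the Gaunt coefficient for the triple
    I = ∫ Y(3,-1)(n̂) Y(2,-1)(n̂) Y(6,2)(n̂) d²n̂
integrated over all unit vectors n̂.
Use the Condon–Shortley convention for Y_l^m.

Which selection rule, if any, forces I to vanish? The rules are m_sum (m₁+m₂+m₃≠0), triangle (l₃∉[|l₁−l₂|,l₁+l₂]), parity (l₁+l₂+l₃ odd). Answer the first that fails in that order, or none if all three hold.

azimuthal sum: -1 − 1 + 2 = 0  ✓
1 ≤ 6 ≤ 5 (triangle on l)  ✗
L = 3 + 2 + 6 = 11 (odd)

triangle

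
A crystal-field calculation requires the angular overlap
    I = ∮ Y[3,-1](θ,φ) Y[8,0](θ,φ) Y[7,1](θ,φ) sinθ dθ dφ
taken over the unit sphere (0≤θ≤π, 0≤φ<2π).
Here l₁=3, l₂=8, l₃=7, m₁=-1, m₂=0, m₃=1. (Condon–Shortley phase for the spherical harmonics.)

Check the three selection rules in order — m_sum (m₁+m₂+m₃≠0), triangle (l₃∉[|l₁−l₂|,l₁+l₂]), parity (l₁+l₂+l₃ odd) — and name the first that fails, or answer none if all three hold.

none

Σmᵢ = 0  ✓
l₃∈[|l₁−l₂|,l₁+l₂]=[5,11], have l₃=7  ✓
Σlᵢ = 18 ⇒ even  ✓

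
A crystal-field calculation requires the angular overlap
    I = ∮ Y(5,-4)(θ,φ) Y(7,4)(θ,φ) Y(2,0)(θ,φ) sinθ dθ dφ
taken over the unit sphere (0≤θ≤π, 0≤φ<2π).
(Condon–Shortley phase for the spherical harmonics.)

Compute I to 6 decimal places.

0.145565

Checks pass: Σm=0; 14 even; l₃=2∈[2,12].
(2·5+1)(2·7+1)(2·2+1) = 825
Δ: 10! 0! 4! / 15! → 1/15015
sum: t=5:−1/57600 = -1/57600
3j²(5 7 2; 0 0 0) = Δ·Π!·Σ² = 21/715  (sign -1)
sum: t=9:−1/1451520 = -1/1451520
3j²(5 7 2; -4 4 0) = Δ·Π!·Σ² = 1/91  (sign -1)
combine: 4πI² = 825·21/715·1/91 = 45/169
take √, sign +1: I = 0.14556534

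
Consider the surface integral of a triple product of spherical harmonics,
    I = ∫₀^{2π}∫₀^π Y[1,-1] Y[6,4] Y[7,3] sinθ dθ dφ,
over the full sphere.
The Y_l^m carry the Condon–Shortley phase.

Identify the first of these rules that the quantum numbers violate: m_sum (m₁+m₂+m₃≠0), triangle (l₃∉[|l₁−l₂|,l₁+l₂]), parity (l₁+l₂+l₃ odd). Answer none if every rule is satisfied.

m_sum

Σmᵢ = 6  ✗
l₃∈[|l₁−l₂|,l₁+l₂]=[5,7], have l₃=7
Σlᵢ = 14 ⇒ even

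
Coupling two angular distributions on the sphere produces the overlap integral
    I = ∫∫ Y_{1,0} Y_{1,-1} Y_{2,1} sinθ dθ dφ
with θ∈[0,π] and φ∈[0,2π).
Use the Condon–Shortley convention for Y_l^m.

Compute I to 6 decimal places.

Rules hold: Σm=0, L=4 even, 0≤2≤2.
N = 3·3·5 = 45
Δ = 0!·2!·2!/5! = 1/30
Racah Σ t=0..0: t=0:+1/1 = 1/1
⇒ 3j(1 1 2; 0 0 0)² = 2/15, sgn +1
Racah Σ t=0..0: t=0:+1/2 = 1/2
⇒ 3j(1 1 2; 0 -1 1)² = 1/10, sgn -1
4πI² = N·(3j₀)²·(3jₘ)² = 3/5
I = -1·√(0.6/4π) = -0.21850969

-0.218510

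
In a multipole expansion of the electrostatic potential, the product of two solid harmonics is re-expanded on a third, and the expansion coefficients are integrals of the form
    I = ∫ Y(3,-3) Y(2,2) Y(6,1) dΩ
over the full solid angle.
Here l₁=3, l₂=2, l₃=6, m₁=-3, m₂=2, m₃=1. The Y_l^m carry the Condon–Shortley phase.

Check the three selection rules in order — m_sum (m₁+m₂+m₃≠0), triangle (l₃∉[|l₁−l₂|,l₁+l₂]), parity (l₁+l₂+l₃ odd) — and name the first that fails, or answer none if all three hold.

triangle

m₁+m₂+m₃ = -3 + 2 + 1 = 0  ✓
triangle: |3−2|=1 ≤ l₃=6 ≤ 3+2=5  ✗
parity: l₁+l₂+l₃ = 11 is odd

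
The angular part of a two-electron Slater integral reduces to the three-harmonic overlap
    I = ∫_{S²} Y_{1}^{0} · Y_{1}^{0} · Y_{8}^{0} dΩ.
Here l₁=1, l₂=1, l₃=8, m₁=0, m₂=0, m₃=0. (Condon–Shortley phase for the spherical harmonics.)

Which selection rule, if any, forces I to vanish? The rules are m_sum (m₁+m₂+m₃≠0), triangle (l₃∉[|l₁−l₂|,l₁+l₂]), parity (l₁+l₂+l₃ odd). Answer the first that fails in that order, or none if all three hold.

triangle

azimuthal sum: 0 + 0 + 0 = 0  ✓
0 ≤ 8 ≤ 2 (triangle on l)  ✗
L = 1 + 1 + 8 = 10 (even)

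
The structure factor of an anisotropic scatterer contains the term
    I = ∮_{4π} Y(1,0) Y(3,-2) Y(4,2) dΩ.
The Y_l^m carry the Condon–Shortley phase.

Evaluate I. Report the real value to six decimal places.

m-sum 0 ✓  L=8 even ✓  2≤4≤4 ✓
Π(2lᵢ+1) = 3×7×9 = 189
triangle coeff Δ(1,3,4) = 1/252
Σ_t [0,0]: t=0:+1/36 = 1/36
(3j)²=4/63 [(1 3 4; 0 0 0)], sign=+1
Σ_t [0,0]: t=0:+1/120 = 1/120
(3j)²=1/21 [(1 3 4; 0 -2 2)], sign=+1
⇒ 4πI² = 4/7
I = (+1)√(4/7/(4π)) = 0.21324362

0.213244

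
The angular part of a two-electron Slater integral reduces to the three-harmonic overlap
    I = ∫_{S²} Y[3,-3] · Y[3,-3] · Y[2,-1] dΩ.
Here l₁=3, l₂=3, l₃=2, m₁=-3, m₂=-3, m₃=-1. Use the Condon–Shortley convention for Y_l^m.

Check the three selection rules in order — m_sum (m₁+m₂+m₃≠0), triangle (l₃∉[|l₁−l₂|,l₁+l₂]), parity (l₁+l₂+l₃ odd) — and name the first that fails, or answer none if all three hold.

m₁+m₂+m₃ = -3 − 3 − 1 = -7  ✗
triangle: |3−3|=0 ≤ l₃=2 ≤ 3+3=6
parity: l₁+l₂+l₃ = 8 is even

m_sum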